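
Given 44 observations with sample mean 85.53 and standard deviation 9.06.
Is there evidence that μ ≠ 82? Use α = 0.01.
One-sample t-test:
H₀: μ = 82
H₁: μ ≠ 82
df = n - 1 = 43
t = (x̄ - μ₀) / (s/√n) = (85.53 - 82) / (9.06/√44) = 2.584
p-value = 0.0132

Since p-value > α = 0.01, we fail to reject H₀.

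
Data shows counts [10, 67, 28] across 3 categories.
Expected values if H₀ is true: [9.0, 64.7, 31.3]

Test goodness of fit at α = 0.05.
Chi-square goodness of fit test:
H₀: observed counts match expected distribution
H₁: observed counts differ from expected distribution
df = k - 1 = 2
χ² = Σ(O - E)²/E
   = (10 - 9.0)²/9.0 + (67 - 64.7)²/64.7 + (28 - 31.3)²/31.3
   = 0.111 + 0.082 + 0.348
   = 0.54
p-value = 0.7631

Since p-value > α = 0.05, we fail to reject H₀.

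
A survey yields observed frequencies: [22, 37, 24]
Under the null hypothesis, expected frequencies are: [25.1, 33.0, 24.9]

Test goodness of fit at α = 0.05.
Chi-square goodness of fit test:
H₀: observed counts match expected distribution
H₁: observed counts differ from expected distribution
df = k - 1 = 2
χ² = Σ(O - E)²/E
   = (22 - 25.1)²/25.1 + (37 - 33.0)²/33.0 + (24 - 24.9)²/24.9
   = 0.383 + 0.485 + 0.033
   = 0.90
p-value = 0.6375

Since p-value > α = 0.05, we fail to reject H₀.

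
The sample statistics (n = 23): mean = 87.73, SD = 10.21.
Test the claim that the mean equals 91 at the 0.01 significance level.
One-sample t-test:
H₀: μ = 91
H₁: μ ≠ 91
df = n - 1 = 22
t = (x̄ - μ₀) / (s/√n) = (87.73 - 91) / (10.21/√23) = -1.536
p-value = 0.1388

Since p-value > α = 0.01, we fail to reject H₀.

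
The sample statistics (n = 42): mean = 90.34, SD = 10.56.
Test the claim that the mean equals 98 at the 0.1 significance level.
One-sample t-test:
H₀: μ = 98
H₁: μ ≠ 98
df = n - 1 = 41
t = (x̄ - μ₀) / (s/√n) = (90.34 - 98) / (10.56/√42) = -4.701
p-value < 0.0001

Since p-value < α = 0.1, we reject H₀.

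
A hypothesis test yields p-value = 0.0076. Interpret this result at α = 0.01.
Since p = 0.0076 < α = 0.01, reject H₀.
There is sufficient evidence to reject the null hypothesis; the result is statistically significant at the 0.01 level.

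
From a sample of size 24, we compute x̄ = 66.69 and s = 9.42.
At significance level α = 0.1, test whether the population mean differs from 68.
One-sample t-test:
H₀: μ = 68
H₁: μ ≠ 68
df = n - 1 = 23
t = (x̄ - μ₀) / (s/√n) = (66.69 - 68) / (9.42/√24) = -0.681
p-value = 0.5025

Since p-value > α = 0.1, we fail to reject H₀.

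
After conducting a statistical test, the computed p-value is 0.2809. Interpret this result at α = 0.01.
Since p = 0.2809 > α = 0.01, fail to reject H₀.
There is insufficient evidence to reject the null hypothesis; the result is not statistically significant at the 0.01 level.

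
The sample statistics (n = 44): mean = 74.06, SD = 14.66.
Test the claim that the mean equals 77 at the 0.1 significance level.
One-sample t-test:
H₀: μ = 77
H₁: μ ≠ 77
df = n - 1 = 43
t = (x̄ - μ₀) / (s/√n) = (74.06 - 77) / (14.66/√44) = -1.330
p-value = 0.1904

Since p-value > α = 0.1, we fail to reject H₀.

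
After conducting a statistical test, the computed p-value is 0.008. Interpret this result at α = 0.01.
Since p = 0.008 < α = 0.01, reject H₀.
There is sufficient evidence to reject the null hypothesis; the result is statistically significant at the 0.01 level.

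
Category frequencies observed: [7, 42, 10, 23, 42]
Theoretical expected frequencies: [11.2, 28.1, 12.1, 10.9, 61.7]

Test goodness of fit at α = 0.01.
Chi-square goodness of fit test:
H₀: observed counts match expected distribution
H₁: observed counts differ from expected distribution
df = k - 1 = 4
χ² = Σ(O - E)²/E
   = (7 - 11.2)²/11.2 + (42 - 28.1)²/28.1 + (10 - 12.1)²/12.1 + (23 - 10.9)²/10.9 + (42 - 61.7)²/61.7
   = 1.575 + 6.876 + 0.364 + 13.432 + 6.290
   = 28.54
p-value < 0.0001

Since p-value < α = 0.01, we reject H₀.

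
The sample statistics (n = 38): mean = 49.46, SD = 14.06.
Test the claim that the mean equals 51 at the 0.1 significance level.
One-sample t-test:
H₀: μ = 51
H₁: μ ≠ 51
df = n - 1 = 37
t = (x̄ - μ₀) / (s/√n) = (49.46 - 51) / (14.06/√38) = -0.675
p-value = 0.5038

Since p-value > α = 0.1, we fail to reject H₀.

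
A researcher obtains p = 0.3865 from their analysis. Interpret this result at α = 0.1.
Since p = 0.3865 > α = 0.1, fail to reject H₀.
There is insufficient evidence to reject the null hypothesis; the result is not statistically significant at the 0.1 level.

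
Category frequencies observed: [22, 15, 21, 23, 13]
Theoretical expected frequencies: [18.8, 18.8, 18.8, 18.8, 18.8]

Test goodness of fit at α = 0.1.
Chi-square goodness of fit test:
H₀: observed counts match expected distribution
H₁: observed counts differ from expected distribution
df = k - 1 = 4
χ² = Σ(O - E)²/E
   = (22 - 18.8)²/18.8 + (15 - 18.8)²/18.8 + (21 - 18.8)²/18.8 + (23 - 18.8)²/18.8 + (13 - 18.8)²/18.8
   = 0.545 + 0.768 + 0.257 + 0.938 + 1.789
   = 4.30
p-value = 0.3672

Since p-value > α = 0.1, we fail to reject H₀.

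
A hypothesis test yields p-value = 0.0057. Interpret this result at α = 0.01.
Since p = 0.0057 < α = 0.01, reject H₀.
There is sufficient evidence to reject the null hypothesis; the result is statistically significant at the 0.01 level.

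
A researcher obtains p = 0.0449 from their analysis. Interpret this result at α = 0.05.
Since p = 0.0449 < α = 0.05, reject H₀.
There is sufficient evidence to reject the null hypothesis; the result is statistically significant at the 0.05 level.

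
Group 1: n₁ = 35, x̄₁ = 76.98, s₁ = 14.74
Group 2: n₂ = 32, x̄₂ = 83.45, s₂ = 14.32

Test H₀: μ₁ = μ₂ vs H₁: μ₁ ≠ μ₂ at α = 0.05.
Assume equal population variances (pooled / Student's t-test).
Student's two-sample t-test (equal variances):
H₀: μ₁ = μ₂
H₁: μ₁ ≠ μ₂
df = n₁ + n₂ - 2 = 65
Pooled variance s_p² = [(n₁-1)s₁² + (n₂-1)s₂²] / (n₁ + n₂ - 2) = [(34)(14.74²) + (31)(14.32²)] / 65 = 211.4467
SE = √(s_p²(1/n₁ + 1/n₂)) = √(211.4467 × (1/35 + 1/32)) = 3.5565
t = (x̄₁ - x̄₂) / SE = (76.98 - 83.45) / 3.5565 = -6.47 / 3.5565 = -1.819
p-value = 0.0735

Since p-value > α = 0.05, we fail to reject H₀.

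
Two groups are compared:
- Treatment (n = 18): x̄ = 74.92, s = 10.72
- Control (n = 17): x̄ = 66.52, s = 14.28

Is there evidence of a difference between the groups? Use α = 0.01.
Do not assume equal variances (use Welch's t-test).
Welch's two-sample t-test:
H₀: μ₁ = μ₂
H₁: μ₁ ≠ μ₂
s₁²/n₁ = 10.72²/18 = 6.3844,  s₂²/n₂ = 14.28²/17 = 11.9952
SE = √(s₁²/n₁ + s₂²/n₂) = √(6.3844 + 11.9952) = 4.2871
df (Welch-Satterthwaite) = (s₁²/n₁ + s₂²/n₂)² / [(s₁²/n₁)²/(n₁-1) + (s₂²/n₂)²/(n₂-1)] ≈ 29.66
t = (x̄₁ - x̄₂) / SE = (74.92 - 66.52) / 4.2871 = 8.40 / 4.2871 = 1.959
p-value = 0.0595

Since p-value > α = 0.01, we fail to reject H₀.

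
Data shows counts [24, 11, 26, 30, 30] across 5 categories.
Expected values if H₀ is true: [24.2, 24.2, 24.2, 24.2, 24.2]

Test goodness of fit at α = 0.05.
Chi-square goodness of fit test:
H₀: observed counts match expected distribution
H₁: observed counts differ from expected distribution
df = k - 1 = 4
χ² = Σ(O - E)²/E
   = (24 - 24.2)²/24.2 + (11 - 24.2)²/24.2 + (26 - 24.2)²/24.2 + (30 - 24.2)²/24.2 + (30 - 24.2)²/24.2
   = 0.002 + 7.200 + 0.134 + 1.390 + 1.390
   = 10.12
p-value = 0.0385

Since p-value < α = 0.05, we reject H₀.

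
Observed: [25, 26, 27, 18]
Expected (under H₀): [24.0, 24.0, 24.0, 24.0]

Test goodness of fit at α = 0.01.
Chi-square goodness of fit test:
H₀: observed counts match expected distribution
H₁: observed counts differ from expected distribution
df = k - 1 = 3
χ² = Σ(O - E)²/E
   = (25 - 24.0)²/24.0 + (26 - 24.0)²/24.0 + (27 - 24.0)²/24.0 + (18 - 24.0)²/24.0
   = 0.042 + 0.167 + 0.375 + 1.500
   = 2.08
p-value = 0.5553

Since p-value > α = 0.01, we fail to reject H₀.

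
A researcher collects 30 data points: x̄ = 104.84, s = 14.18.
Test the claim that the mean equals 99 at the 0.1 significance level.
One-sample t-test:
H₀: μ = 99
H₁: μ ≠ 99
df = n - 1 = 29
t = (x̄ - μ₀) / (s/√n) = (104.84 - 99) / (14.18/√30) = 2.256
p-value = 0.0318

Since p-value < α = 0.1, we reject H₀.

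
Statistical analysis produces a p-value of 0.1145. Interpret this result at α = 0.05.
Since p = 0.1145 > α = 0.05, fail to reject H₀.
There is insufficient evidence to reject the null hypothesis; the result is not statistically significant at the 0.05 level.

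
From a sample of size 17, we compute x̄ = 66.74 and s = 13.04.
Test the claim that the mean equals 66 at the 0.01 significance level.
One-sample t-test:
H₀: μ = 66
H₁: μ ≠ 66
df = n - 1 = 16
t = (x̄ - μ₀) / (s/√n) = (66.74 - 66) / (13.04/√17) = 0.234
p-value = 0.8180

Since p-value > α = 0.01, we fail to reject H₀.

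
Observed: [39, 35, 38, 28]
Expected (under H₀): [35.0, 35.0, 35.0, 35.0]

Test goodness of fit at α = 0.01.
Chi-square goodness of fit test:
H₀: observed counts match expected distribution
H₁: observed counts differ from expected distribution
df = k - 1 = 3
χ² = Σ(O - E)²/E
   = (39 - 35.0)²/35.0 + (35 - 35.0)²/35.0 + (38 - 35.0)²/35.0 + (28 - 35.0)²/35.0
   = 0.457 + 0.000 + 0.257 + 1.400
   = 2.11
p-value = 0.5490

Since p-value > α = 0.01, we fail to reject H₀.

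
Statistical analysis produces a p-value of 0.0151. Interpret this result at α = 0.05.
Since p = 0.0151 < α = 0.05, reject H₀.
There is sufficient evidence to reject the null hypothesis; the result is statistically significant at the 0.05 level.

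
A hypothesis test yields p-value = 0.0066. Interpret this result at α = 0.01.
Since p = 0.0066 < α = 0.01, reject H₀.
There is sufficient evidence to reject the null hypothesis; the result is statistically significant at the 0.01 level.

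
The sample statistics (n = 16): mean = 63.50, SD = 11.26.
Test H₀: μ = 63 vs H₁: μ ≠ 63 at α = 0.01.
One-sample t-test:
H₀: μ = 63
H₁: μ ≠ 63
df = n - 1 = 15
t = (x̄ - μ₀) / (s/√n) = (63.50 - 63) / (11.26/√16) = 0.178
p-value = 0.8614

Since p-value > α = 0.01, we fail to reject H₀.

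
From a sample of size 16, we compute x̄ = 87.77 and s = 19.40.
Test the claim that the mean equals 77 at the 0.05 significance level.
One-sample t-test:
H₀: μ = 77
H₁: μ ≠ 77
df = n - 1 = 15
t = (x̄ - μ₀) / (s/√n) = (87.77 - 77) / (19.40/√16) = 2.221
p-value = 0.0422

Since p-value < α = 0.05, we reject H₀.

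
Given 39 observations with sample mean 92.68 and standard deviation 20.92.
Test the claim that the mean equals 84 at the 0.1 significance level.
One-sample t-test:
H₀: μ = 84
H₁: μ ≠ 84
df = n - 1 = 38
t = (x̄ - μ₀) / (s/√n) = (92.68 - 84) / (20.92/√39) = 2.591
p-value = 0.0135

Since p-value < α = 0.1, we reject H₀.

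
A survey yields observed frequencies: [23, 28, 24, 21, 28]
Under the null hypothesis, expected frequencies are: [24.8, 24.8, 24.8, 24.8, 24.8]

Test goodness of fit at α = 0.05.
Chi-square goodness of fit test:
H₀: observed counts match expected distribution
H₁: observed counts differ from expected distribution
df = k - 1 = 4
χ² = Σ(O - E)²/E
   = (23 - 24.8)²/24.8 + (28 - 24.8)²/24.8 + (24 - 24.8)²/24.8 + (21 - 24.8)²/24.8 + (28 - 24.8)²/24.8
   = 0.131 + 0.413 + 0.026 + 0.582 + 0.413
   = 1.56
p-value = 0.8152

Since p-value > α = 0.05, we fail to reject H₀.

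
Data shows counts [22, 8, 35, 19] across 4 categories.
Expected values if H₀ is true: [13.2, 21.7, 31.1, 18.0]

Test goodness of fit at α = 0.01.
Chi-square goodness of fit test:
H₀: observed counts match expected distribution
H₁: observed counts differ from expected distribution
df = k - 1 = 3
χ² = Σ(O - E)²/E
   = (22 - 13.2)²/13.2 + (8 - 21.7)²/21.7 + (35 - 31.1)²/31.1 + (19 - 18.0)²/18.0
   = 5.867 + 8.649 + 0.489 + 0.056
   = 15.06
p-value = 0.0018

Since p-value < α = 0.01, we reject H₀.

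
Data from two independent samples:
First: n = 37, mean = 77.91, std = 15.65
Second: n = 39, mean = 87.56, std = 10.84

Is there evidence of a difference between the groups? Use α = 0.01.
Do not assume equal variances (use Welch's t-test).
Welch's two-sample t-test:
H₀: μ₁ = μ₂
H₁: μ₁ ≠ μ₂
s₁²/n₁ = 15.65²/37 = 6.6195,  s₂²/n₂ = 10.84²/39 = 3.0130
SE = √(s₁²/n₁ + s₂²/n₂) = √(6.6195 + 3.0130) = 3.1036
df (Welch-Satterthwaite) = (s₁²/n₁ + s₂²/n₂)² / [(s₁²/n₁)²/(n₁-1) + (s₂²/n₂)²/(n₂-1)] ≈ 63.72
t = (x̄₁ - x̄₂) / SE = (77.91 - 87.56) / 3.1036 = -9.65 / 3.1036 = -3.109
p-value = 0.0028

Since p-value < α = 0.01, we reject H₀.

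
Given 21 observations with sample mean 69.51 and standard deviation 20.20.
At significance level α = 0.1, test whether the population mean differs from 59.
One-sample t-test:
H₀: μ = 59
H₁: μ ≠ 59
df = n - 1 = 20
t = (x̄ - μ₀) / (s/√n) = (69.51 - 59) / (20.20/√21) = 2.384
p-value = 0.0271

Since p-value < α = 0.1, we reject H₀.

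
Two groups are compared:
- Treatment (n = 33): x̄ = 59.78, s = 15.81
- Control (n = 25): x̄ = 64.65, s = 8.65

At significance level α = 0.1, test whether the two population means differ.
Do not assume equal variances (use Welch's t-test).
Welch's two-sample t-test:
H₀: μ₁ = μ₂
H₁: μ₁ ≠ μ₂
s₁²/n₁ = 15.81²/33 = 7.5744,  s₂²/n₂ = 8.65²/25 = 2.9929
SE = √(s₁²/n₁ + s₂²/n₂) = √(7.5744 + 2.9929) = 3.2507
df (Welch-Satterthwaite) = (s₁²/n₁ + s₂²/n₂)² / [(s₁²/n₁)²/(n₁-1) + (s₂²/n₂)²/(n₂-1)] ≈ 51.55
t = (x̄₁ - x̄₂) / SE = (59.78 - 64.65) / 3.2507 = -4.87 / 3.2507 = -1.498
p-value = 0.1402

Since p-value > α = 0.1, we fail to reject H₀.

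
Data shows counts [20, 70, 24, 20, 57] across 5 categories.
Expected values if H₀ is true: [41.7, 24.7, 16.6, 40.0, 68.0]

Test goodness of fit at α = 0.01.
Chi-square goodness of fit test:
H₀: observed counts match expected distribution
H₁: observed counts differ from expected distribution
df = k - 1 = 4
χ² = Σ(O - E)²/E
   = (20 - 41.7)²/41.7 + (70 - 24.7)²/24.7 + (24 - 16.6)²/16.6 + (20 - 40.0)²/40.0 + (57 - 68.0)²/68.0
   = 11.292 + 83.081 + 3.299 + 10.000 + 1.779
   = 109.45
p-value < 0.0001

Since p-value < α = 0.01, we reject H₀.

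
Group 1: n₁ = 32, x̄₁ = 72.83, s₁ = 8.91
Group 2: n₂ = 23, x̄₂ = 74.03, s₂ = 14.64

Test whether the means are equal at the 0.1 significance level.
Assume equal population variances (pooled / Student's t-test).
Student's two-sample t-test (equal variances):
H₀: μ₁ = μ₂
H₁: μ₁ ≠ μ₂
df = n₁ + n₂ - 2 = 53
Pooled variance s_p² = [(n₁-1)s₁² + (n₂-1)s₂²] / (n₁ + n₂ - 2) = [(31)(8.91²) + (22)(14.64²)] / 53 = 135.4016
SE = √(s_p²(1/n₁ + 1/n₂)) = √(135.4016 × (1/32 + 1/23)) = 3.1809
t = (x̄₁ - x̄₂) / SE = (72.83 - 74.03) / 3.1809 = -1.20 / 3.1809 = -0.377
p-value = 0.7075

Since p-value > α = 0.1, we fail to reject H₀.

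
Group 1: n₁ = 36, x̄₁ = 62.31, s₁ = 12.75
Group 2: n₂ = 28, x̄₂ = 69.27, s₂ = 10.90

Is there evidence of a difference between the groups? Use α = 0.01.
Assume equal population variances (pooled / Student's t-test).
Student's two-sample t-test (equal variances):
H₀: μ₁ = μ₂
H₁: μ₁ ≠ μ₂
df = n₁ + n₂ - 2 = 62
Pooled variance s_p² = [(n₁-1)s₁² + (n₂-1)s₂²] / (n₁ + n₂ - 2) = [(35)(12.75²) + (27)(10.90²)] / 62 = 143.5090
SE = √(s_p²(1/n₁ + 1/n₂)) = √(143.5090 × (1/36 + 1/28)) = 3.0186
t = (x̄₁ - x̄₂) / SE = (62.31 - 69.27) / 3.0186 = -6.96 / 3.0186 = -2.306
p-value = 0.0245

Since p-value > α = 0.01, we fail to reject H₀.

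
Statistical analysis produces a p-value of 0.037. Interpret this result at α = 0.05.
Since p = 0.037 < α = 0.05, reject H₀.
There is sufficient evidence to reject the null hypothesis; the result is statistically significant at the 0.05 level.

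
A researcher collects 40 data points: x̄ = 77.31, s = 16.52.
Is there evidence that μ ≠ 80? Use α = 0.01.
One-sample t-test:
H₀: μ = 80
H₁: μ ≠ 80
df = n - 1 = 39
t = (x̄ - μ₀) / (s/√n) = (77.31 - 80) / (16.52/√40) = -1.030
p-value = 0.3094

Since p-value > α = 0.01, we fail to reject H₀.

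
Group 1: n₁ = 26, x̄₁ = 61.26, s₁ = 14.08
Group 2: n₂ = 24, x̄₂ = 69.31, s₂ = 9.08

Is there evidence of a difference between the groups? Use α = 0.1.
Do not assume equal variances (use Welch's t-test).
Welch's two-sample t-test:
H₀: μ₁ = μ₂
H₁: μ₁ ≠ μ₂
s₁²/n₁ = 14.08²/26 = 7.6249,  s₂²/n₂ = 9.08²/24 = 3.4353
SE = √(s₁²/n₁ + s₂²/n₂) = √(7.6249 + 3.4353) = 3.3257
df (Welch-Satterthwaite) = (s₁²/n₁ + s₂²/n₂)² / [(s₁²/n₁)²/(n₁-1) + (s₂²/n₂)²/(n₂-1)] ≈ 43.09
t = (x̄₁ - x̄₂) / SE = (61.26 - 69.31) / 3.3257 = -8.05 / 3.3257 = -2.421
p-value = 0.0198

Since p-value < α = 0.1, we reject H₀.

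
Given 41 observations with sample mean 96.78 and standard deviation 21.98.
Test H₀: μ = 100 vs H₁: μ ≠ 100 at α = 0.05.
One-sample t-test:
H₀: μ = 100
H₁: μ ≠ 100
df = n - 1 = 40
t = (x̄ - μ₀) / (s/√n) = (96.78 - 100) / (21.98/√41) = -0.938
p-value = 0.3539

Since p-value > α = 0.05, we fail to reject H₀.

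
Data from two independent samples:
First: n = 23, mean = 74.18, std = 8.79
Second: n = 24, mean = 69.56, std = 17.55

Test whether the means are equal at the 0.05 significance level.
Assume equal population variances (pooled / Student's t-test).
Student's two-sample t-test (equal variances):
H₀: μ₁ = μ₂
H₁: μ₁ ≠ μ₂
df = n₁ + n₂ - 2 = 45
Pooled variance s_p² = [(n₁-1)s₁² + (n₂-1)s₂²] / (n₁ + n₂ - 2) = [(22)(8.79²) + (23)(17.55²)] / 45 = 195.1971
SE = √(s_p²(1/n₁ + 1/n₂)) = √(195.1971 × (1/23 + 1/24)) = 4.0768
t = (x̄₁ - x̄₂) / SE = (74.18 - 69.56) / 4.0768 = 4.62 / 4.0768 = 1.133
p-value = 0.2631

Since p-value > α = 0.05, we fail to reject H₀.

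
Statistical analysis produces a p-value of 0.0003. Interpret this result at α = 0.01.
Since p = 0.0003 < α = 0.01, reject H₀.
There is sufficient evidence to reject the null hypothesis; the result is statistically significant at the 0.01 level.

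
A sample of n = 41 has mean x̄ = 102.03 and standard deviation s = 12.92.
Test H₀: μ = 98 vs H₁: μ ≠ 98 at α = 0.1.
One-sample t-test:
H₀: μ = 98
H₁: μ ≠ 98
df = n - 1 = 40
t = (x̄ - μ₀) / (s/√n) = (102.03 - 98) / (12.92/√41) = 1.997
p-value = 0.0526

Since p-value < α = 0.1, we reject H₀.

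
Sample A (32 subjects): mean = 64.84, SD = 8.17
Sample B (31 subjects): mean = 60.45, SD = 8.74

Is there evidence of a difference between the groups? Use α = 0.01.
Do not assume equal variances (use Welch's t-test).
Welch's two-sample t-test:
H₀: μ₁ = μ₂
H₁: μ₁ ≠ μ₂
s₁²/n₁ = 8.17²/32 = 2.0859,  s₂²/n₂ = 8.74²/31 = 2.4641
SE = √(s₁²/n₁ + s₂²/n₂) = √(2.0859 + 2.4641) = 2.1331
df (Welch-Satterthwaite) = (s₁²/n₁ + s₂²/n₂)² / [(s₁²/n₁)²/(n₁-1) + (s₂²/n₂)²/(n₂-1)] ≈ 60.40
t = (x̄₁ - x̄₂) / SE = (64.84 - 60.45) / 2.1331 = 4.39 / 2.1331 = 2.058
p-value = 0.0439

Since p-value > α = 0.01, we fail to reject H₀.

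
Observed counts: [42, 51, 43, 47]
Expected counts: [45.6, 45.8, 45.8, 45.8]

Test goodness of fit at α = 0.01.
Chi-square goodness of fit test:
H₀: observed counts match expected distribution
H₁: observed counts differ from expected distribution
df = k - 1 = 3
χ² = Σ(O - E)²/E
   = (42 - 45.6)²/45.6 + (51 - 45.8)²/45.8 + (43 - 45.8)²/45.8 + (47 - 45.8)²/45.8
   = 0.284 + 0.590 + 0.171 + 0.031
   = 1.08
p-value = 0.7826

Since p-value > α = 0.01, we fail to reject H₀.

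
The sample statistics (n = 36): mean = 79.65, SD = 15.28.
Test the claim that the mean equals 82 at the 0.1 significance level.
One-sample t-test:
H₀: μ = 82
H₁: μ ≠ 82
df = n - 1 = 35
t = (x̄ - μ₀) / (s/√n) = (79.65 - 82) / (15.28/√36) = -0.923
p-value = 0.3624

Since p-value > α = 0.1, we fail to reject H₀.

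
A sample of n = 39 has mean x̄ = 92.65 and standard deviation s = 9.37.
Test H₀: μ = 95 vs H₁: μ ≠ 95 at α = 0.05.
One-sample t-test:
H₀: μ = 95
H₁: μ ≠ 95
df = n - 1 = 38
t = (x̄ - μ₀) / (s/√n) = (92.65 - 95) / (9.37/√39) = -1.566
p-value = 0.1256

Since p-value > α = 0.05, we fail to reject H₀.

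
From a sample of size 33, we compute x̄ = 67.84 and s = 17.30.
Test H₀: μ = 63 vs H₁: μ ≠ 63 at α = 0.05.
One-sample t-test:
H₀: μ = 63
H₁: μ ≠ 63
df = n - 1 = 32
t = (x̄ - μ₀) / (s/√n) = (67.84 - 63) / (17.30/√33) = 1.607
p-value = 0.1178

Since p-value > α = 0.05, we fail to reject H₀.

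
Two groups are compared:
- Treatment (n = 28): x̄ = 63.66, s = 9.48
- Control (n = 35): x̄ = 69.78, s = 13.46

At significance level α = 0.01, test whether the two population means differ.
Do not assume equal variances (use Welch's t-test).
Welch's two-sample t-test:
H₀: μ₁ = μ₂
H₁: μ₁ ≠ μ₂
s₁²/n₁ = 9.48²/28 = 3.2097,  s₂²/n₂ = 13.46²/35 = 5.1763
SE = √(s₁²/n₁ + s₂²/n₂) = √(3.2097 + 5.1763) = 2.8959
df (Welch-Satterthwaite) = (s₁²/n₁ + s₂²/n₂)² / [(s₁²/n₁)²/(n₁-1) + (s₂²/n₂)²/(n₂-1)] ≈ 60.13
t = (x̄₁ - x̄₂) / SE = (63.66 - 69.78) / 2.8959 = -6.12 / 2.8959 = -2.113
p-value = 0.0387

Since p-value > α = 0.01, we fail to reject H₀.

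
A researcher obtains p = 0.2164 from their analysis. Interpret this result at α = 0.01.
Since p = 0.2164 > α = 0.01, fail to reject H₀.
There is insufficient evidence to reject the null hypothesis; the result is not statistically significant at the 0.01 level.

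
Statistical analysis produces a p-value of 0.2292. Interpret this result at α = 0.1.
Since p = 0.2292 > α = 0.1, fail to reject H₀.
There is insufficient evidence to reject the null hypothesis; the result is not statistically significant at the 0.1 level.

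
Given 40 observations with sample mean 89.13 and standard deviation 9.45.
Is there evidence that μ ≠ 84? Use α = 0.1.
One-sample t-test:
H₀: μ = 84
H₁: μ ≠ 84
df = n - 1 = 39
t = (x̄ - μ₀) / (s/√n) = (89.13 - 84) / (9.45/√40) = 3.433
p-value = 0.0014

Since p-value < α = 0.1, we reject H₀.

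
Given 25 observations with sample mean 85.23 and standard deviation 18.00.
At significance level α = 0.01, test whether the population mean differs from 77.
One-sample t-test:
H₀: μ = 77
H₁: μ ≠ 77
df = n - 1 = 24
t = (x̄ - μ₀) / (s/√n) = (85.23 - 77) / (18.00/√25) = 2.286
p-value = 0.0314

Since p-value > α = 0.01, we fail to reject H₀.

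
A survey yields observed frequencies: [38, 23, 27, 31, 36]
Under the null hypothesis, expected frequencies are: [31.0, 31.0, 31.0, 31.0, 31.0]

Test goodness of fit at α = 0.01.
Chi-square goodness of fit test:
H₀: observed counts match expected distribution
H₁: observed counts differ from expected distribution
df = k - 1 = 4
χ² = Σ(O - E)²/E
   = (38 - 31.0)²/31.0 + (23 - 31.0)²/31.0 + (27 - 31.0)²/31.0 + (31 - 31.0)²/31.0 + (36 - 31.0)²/31.0
   = 1.581 + 2.065 + 0.516 + 0.000 + 0.806
   = 4.97
p-value = 0.2906

Since p-value > α = 0.01, we fail to reject H₀.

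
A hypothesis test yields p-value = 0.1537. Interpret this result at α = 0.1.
Since p = 0.1537 > α = 0.1, fail to reject H₀.
There is insufficient evidence to reject the null hypothesis; the result is not statistically significant at the 0.1 level.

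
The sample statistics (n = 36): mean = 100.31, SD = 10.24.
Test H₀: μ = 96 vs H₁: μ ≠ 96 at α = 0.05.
One-sample t-test:
H₀: μ = 96
H₁: μ ≠ 96
df = n - 1 = 35
t = (x̄ - μ₀) / (s/√n) = (100.31 - 96) / (10.24/√36) = 2.525
p-value = 0.0162

Since p-value < α = 0.05, we reject H₀.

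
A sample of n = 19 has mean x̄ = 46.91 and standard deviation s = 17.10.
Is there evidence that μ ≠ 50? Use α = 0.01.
One-sample t-test:
H₀: μ = 50
H₁: μ ≠ 50
df = n - 1 = 18
t = (x̄ - μ₀) / (s/√n) = (46.91 - 50) / (17.10/√19) = -0.788
p-value = 0.4411

Since p-value > α = 0.01, we fail to reject H₀.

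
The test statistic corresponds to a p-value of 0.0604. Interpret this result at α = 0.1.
Since p = 0.0604 < α = 0.1, reject H₀.
There is sufficient evidence to reject the null hypothesis; the result is statistically significant at the 0.1 level.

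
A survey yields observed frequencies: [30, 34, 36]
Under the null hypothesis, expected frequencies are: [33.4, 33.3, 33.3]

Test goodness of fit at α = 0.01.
Chi-square goodness of fit test:
H₀: observed counts match expected distribution
H₁: observed counts differ from expected distribution
df = k - 1 = 2
χ² = Σ(O - E)²/E
   = (30 - 33.4)²/33.4 + (34 - 33.3)²/33.3 + (36 - 33.3)²/33.3
   = 0.346 + 0.015 + 0.219
   = 0.58
p-value = 0.7484

Since p-value > α = 0.01, we fail to reject H₀.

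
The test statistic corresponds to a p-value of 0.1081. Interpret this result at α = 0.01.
Since p = 0.1081 > α = 0.01, fail to reject H₀.
There is insufficient evidence to reject the null hypothesis; the result is not statistically significant at the 0.01 level.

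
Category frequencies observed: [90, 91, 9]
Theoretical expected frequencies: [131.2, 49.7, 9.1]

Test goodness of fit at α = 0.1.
Chi-square goodness of fit test:
H₀: observed counts match expected distribution
H₁: observed counts differ from expected distribution
df = k - 1 = 2
χ² = Σ(O - E)²/E
   = (90 - 131.2)²/131.2 + (91 - 49.7)²/49.7 + (9 - 9.1)²/9.1
   = 12.938 + 34.320 + 0.001
   = 47.26
p-value < 0.0001

Since p-value < α = 0.1, we reject H₀.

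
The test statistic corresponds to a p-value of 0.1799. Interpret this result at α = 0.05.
Since p = 0.1799 > α = 0.05, fail to reject H₀.
There is insufficient evidence to reject the null hypothesis; the result is not statistically significant at the 0.05 level.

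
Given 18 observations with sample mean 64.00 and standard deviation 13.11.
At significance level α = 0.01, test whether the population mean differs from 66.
One-sample t-test:
H₀: μ = 66
H₁: μ ≠ 66
df = n - 1 = 17
t = (x̄ - μ₀) / (s/√n) = (64.00 - 66) / (13.11/√18) = -0.647
p-value = 0.5261

Since p-value > α = 0.01, we fail to reject H₀.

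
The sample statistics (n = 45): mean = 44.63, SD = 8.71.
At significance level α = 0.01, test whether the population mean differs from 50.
One-sample t-test:
H₀: μ = 50
H₁: μ ≠ 50
df = n - 1 = 44
t = (x̄ - μ₀) / (s/√n) = (44.63 - 50) / (8.71/√45) = -4.136
p-value = 0.0002

Since p-value < α = 0.01, we reject H₀.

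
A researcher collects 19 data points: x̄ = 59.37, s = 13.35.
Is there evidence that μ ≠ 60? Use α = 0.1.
One-sample t-test:
H₀: μ = 60
H₁: μ ≠ 60
df = n - 1 = 18
t = (x̄ - μ₀) / (s/√n) = (59.37 - 60) / (13.35/√19) = -0.206
p-value = 0.8393

Since p-value > α = 0.1, we fail to reject H₀.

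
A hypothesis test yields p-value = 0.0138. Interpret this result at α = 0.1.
Since p = 0.0138 < α = 0.1, reject H₀.
There is sufficient evidence to reject the null hypothesis; the result is statistically significant at the 0.1 level.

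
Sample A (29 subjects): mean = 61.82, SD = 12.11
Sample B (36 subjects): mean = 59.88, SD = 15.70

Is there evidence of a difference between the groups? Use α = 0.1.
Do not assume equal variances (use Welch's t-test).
Welch's two-sample t-test:
H₀: μ₁ = μ₂
H₁: μ₁ ≠ μ₂
s₁²/n₁ = 12.11²/29 = 5.0570,  s₂²/n₂ = 15.70²/36 = 6.8469
SE = √(s₁²/n₁ + s₂²/n₂) = √(5.0570 + 6.8469) = 3.4502
df (Welch-Satterthwaite) = (s₁²/n₁ + s₂²/n₂)² / [(s₁²/n₁)²/(n₁-1) + (s₂²/n₂)²/(n₂-1)] ≈ 62.90
t = (x̄₁ - x̄₂) / SE = (61.82 - 59.88) / 3.4502 = 1.94 / 3.4502 = 0.562
p-value = 0.5759

Since p-value > α = 0.1, we fail to reject H₀.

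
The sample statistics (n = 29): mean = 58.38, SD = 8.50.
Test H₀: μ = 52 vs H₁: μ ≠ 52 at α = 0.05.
One-sample t-test:
H₀: μ = 52
H₁: μ ≠ 52
df = n - 1 = 28
t = (x̄ - μ₀) / (s/√n) = (58.38 - 52) / (8.50/√29) = 4.042
p-value = 0.0004

Since p-value < α = 0.05, we reject H₀.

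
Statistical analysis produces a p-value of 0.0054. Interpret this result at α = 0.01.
Since p = 0.0054 < α = 0.01, reject H₀.
There is sufficient evidence to reject the null hypothesis; the result is statistically significant at the 0.01 level.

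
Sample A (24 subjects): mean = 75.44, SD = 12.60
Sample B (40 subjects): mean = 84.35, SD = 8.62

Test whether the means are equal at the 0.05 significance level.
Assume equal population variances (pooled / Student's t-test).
Student's two-sample t-test (equal variances):
H₀: μ₁ = μ₂
H₁: μ₁ ≠ μ₂
df = n₁ + n₂ - 2 = 62
Pooled variance s_p² = [(n₁-1)s₁² + (n₂-1)s₂²] / (n₁ + n₂ - 2) = [(23)(12.60²) + (39)(8.62²)] / 62 = 105.6347
SE = √(s_p²(1/n₁ + 1/n₂)) = √(105.6347 × (1/24 + 1/40)) = 2.6537
t = (x̄₁ - x̄₂) / SE = (75.44 - 84.35) / 2.6537 = -8.91 / 2.6537 = -3.358
p-value = 0.0013

Since p-value < α = 0.05, we reject H₀.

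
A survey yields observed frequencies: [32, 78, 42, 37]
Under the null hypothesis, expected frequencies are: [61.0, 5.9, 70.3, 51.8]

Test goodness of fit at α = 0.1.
Chi-square goodness of fit test:
H₀: observed counts match expected distribution
H₁: observed counts differ from expected distribution
df = k - 1 = 3
χ² = Σ(O - E)²/E
   = (32 - 61.0)²/61.0 + (78 - 5.9)²/5.9 + (42 - 70.3)²/70.3 + (37 - 51.8)²/51.8
   = 13.787 + 881.086 + 11.392 + 4.229
   = 910.49
p-value < 0.0001

Since p-value < α = 0.1, we reject H₀.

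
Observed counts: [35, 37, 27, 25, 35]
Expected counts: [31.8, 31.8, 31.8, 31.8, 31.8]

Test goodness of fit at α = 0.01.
Chi-square goodness of fit test:
H₀: observed counts match expected distribution
H₁: observed counts differ from expected distribution
df = k - 1 = 4
χ² = Σ(O - E)²/E
   = (35 - 31.8)²/31.8 + (37 - 31.8)²/31.8 + (27 - 31.8)²/31.8 + (25 - 31.8)²/31.8 + (35 - 31.8)²/31.8
   = 0.322 + 0.850 + 0.725 + 1.454 + 0.322
   = 3.67
p-value = 0.4521

Since p-value > α = 0.01, we fail to reject H₀.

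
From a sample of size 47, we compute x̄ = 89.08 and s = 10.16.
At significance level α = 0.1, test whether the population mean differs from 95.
One-sample t-test:
H₀: μ = 95
H₁: μ ≠ 95
df = n - 1 = 46
t = (x̄ - μ₀) / (s/√n) = (89.08 - 95) / (10.16/√47) = -3.995
p-value = 0.0002

Since p-value < α = 0.1, we reject H₀.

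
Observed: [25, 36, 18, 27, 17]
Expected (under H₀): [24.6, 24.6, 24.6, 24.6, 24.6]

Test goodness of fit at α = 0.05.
Chi-square goodness of fit test:
H₀: observed counts match expected distribution
H₁: observed counts differ from expected distribution
df = k - 1 = 4
χ² = Σ(O - E)²/E
   = (25 - 24.6)²/24.6 + (36 - 24.6)²/24.6 + (18 - 24.6)²/24.6 + (27 - 24.6)²/24.6 + (17 - 24.6)²/24.6
   = 0.007 + 5.283 + 1.771 + 0.234 + 2.348
   = 9.64
p-value = 0.0469

Since p-value < α = 0.05, we reject H₀.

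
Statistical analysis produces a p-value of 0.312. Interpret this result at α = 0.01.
Since p = 0.312 > α = 0.01, fail to reject H₀.
There is insufficient evidence to reject the null hypothesis; the result is not statistically significant at the 0.01 level.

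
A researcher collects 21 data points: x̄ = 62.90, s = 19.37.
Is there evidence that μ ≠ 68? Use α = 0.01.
One-sample t-test:
H₀: μ = 68
H₁: μ ≠ 68
df = n - 1 = 20
t = (x̄ - μ₀) / (s/√n) = (62.90 - 68) / (19.37/√21) = -1.207
p-value = 0.2417

Since p-value > α = 0.01, we fail to reject H₀.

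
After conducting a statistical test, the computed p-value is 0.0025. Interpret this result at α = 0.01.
Since p = 0.0025 < α = 0.01, reject H₀.
There is sufficient evidence to reject the null hypothesis; the result is statistically significant at the 0.01 level.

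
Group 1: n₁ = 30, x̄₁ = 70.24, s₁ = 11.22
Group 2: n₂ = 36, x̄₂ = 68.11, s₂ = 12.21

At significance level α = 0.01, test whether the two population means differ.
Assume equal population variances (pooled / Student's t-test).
Student's two-sample t-test (equal variances):
H₀: μ₁ = μ₂
H₁: μ₁ ≠ μ₂
df = n₁ + n₂ - 2 = 64
Pooled variance s_p² = [(n₁-1)s₁² + (n₂-1)s₂²] / (n₁ + n₂ - 2) = [(29)(11.22²) + (35)(12.21²)] / 64 = 138.5735
SE = √(s_p²(1/n₁ + 1/n₂)) = √(138.5735 × (1/30 + 1/36)) = 2.9100
t = (x̄₁ - x̄₂) / SE = (70.24 - 68.11) / 2.9100 = 2.13 / 2.9100 = 0.732
p-value = 0.4669

Since p-value > α = 0.01, we fail to reject H₀.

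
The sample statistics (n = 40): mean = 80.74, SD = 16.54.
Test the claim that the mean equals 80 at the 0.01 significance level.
One-sample t-test:
H₀: μ = 80
H₁: μ ≠ 80
df = n - 1 = 39
t = (x̄ - μ₀) / (s/√n) = (80.74 - 80) / (16.54/√40) = 0.283
p-value = 0.7787

Since p-value > α = 0.01, we fail to reject H₀.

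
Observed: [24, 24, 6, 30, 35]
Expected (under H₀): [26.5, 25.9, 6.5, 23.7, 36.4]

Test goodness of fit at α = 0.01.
Chi-square goodness of fit test:
H₀: observed counts match expected distribution
H₁: observed counts differ from expected distribution
df = k - 1 = 4
χ² = Σ(O - E)²/E
   = (24 - 26.5)²/26.5 + (24 - 25.9)²/25.9 + (6 - 6.5)²/6.5 + (30 - 23.7)²/23.7 + (35 - 36.4)²/36.4
   = 0.236 + 0.139 + 0.038 + 1.675 + 0.054
   = 2.14
p-value = 0.7096

Since p-value > α = 0.01, we fail to reject H₀.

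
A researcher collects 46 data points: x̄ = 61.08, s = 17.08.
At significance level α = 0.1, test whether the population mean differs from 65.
One-sample t-test:
H₀: μ = 65
H₁: μ ≠ 65
df = n - 1 = 45
t = (x̄ - μ₀) / (s/√n) = (61.08 - 65) / (17.08/√46) = -1.557
p-value = 0.1266

Since p-value > α = 0.1, we fail to reject H₀.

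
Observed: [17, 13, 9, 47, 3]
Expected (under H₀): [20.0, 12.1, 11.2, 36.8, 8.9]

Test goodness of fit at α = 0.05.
Chi-square goodness of fit test:
H₀: observed counts match expected distribution
H₁: observed counts differ from expected distribution
df = k - 1 = 4
χ² = Σ(O - E)²/E
   = (17 - 20.0)²/20.0 + (13 - 12.1)²/12.1 + (9 - 11.2)²/11.2 + (47 - 36.8)²/36.8 + (3 - 8.9)²/8.9
   = 0.450 + 0.067 + 0.432 + 2.827 + 3.911
   = 7.69
p-value = 0.1037

Since p-value > α = 0.05, we fail to reject H₀.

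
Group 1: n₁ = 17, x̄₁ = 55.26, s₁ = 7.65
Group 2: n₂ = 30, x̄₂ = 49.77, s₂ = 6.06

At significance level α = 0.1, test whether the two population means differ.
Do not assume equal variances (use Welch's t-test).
Welch's two-sample t-test:
H₀: μ₁ = μ₂
H₁: μ₁ ≠ μ₂
s₁²/n₁ = 7.65²/17 = 3.4425,  s₂²/n₂ = 6.06²/30 = 1.2241
SE = √(s₁²/n₁ + s₂²/n₂) = √(3.4425 + 1.2241) = 2.1602
df (Welch-Satterthwaite) = (s₁²/n₁ + s₂²/n₂)² / [(s₁²/n₁)²/(n₁-1) + (s₂²/n₂)²/(n₂-1)] ≈ 27.48
t = (x̄₁ - x̄₂) / SE = (55.26 - 49.77) / 2.1602 = 5.49 / 2.1602 = 2.541
p-value = 0.0170

Since p-value < α = 0.1, we reject H₀.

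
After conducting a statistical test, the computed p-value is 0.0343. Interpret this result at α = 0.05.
Since p = 0.0343 < α = 0.05, reject H₀.
There is sufficient evidence to reject the null hypothesis; the result is statistically significant at the 0.05 level.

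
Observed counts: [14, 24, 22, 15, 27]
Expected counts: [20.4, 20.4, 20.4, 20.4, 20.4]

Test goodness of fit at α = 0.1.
Chi-square goodness of fit test:
H₀: observed counts match expected distribution
H₁: observed counts differ from expected distribution
df = k - 1 = 4
χ² = Σ(O - E)²/E
   = (14 - 20.4)²/20.4 + (24 - 20.4)²/20.4 + (22 - 20.4)²/20.4 + (15 - 20.4)²/20.4 + (27 - 20.4)²/20.4
   = 2.008 + 0.635 + 0.125 + 1.429 + 2.135
   = 6.33
p-value = 0.1756

Since p-value > α = 0.1, we fail to reject H₀.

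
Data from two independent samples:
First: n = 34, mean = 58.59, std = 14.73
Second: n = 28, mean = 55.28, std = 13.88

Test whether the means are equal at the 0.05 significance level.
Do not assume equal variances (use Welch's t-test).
Welch's two-sample t-test:
H₀: μ₁ = μ₂
H₁: μ₁ ≠ μ₂
s₁²/n₁ = 14.73²/34 = 6.3816,  s₂²/n₂ = 13.88²/28 = 6.8805
SE = √(s₁²/n₁ + s₂²/n₂) = √(6.3816 + 6.8805) = 3.6417
df (Welch-Satterthwaite) = (s₁²/n₁ + s₂²/n₂)² / [(s₁²/n₁)²/(n₁-1) + (s₂²/n₂)²/(n₂-1)] ≈ 58.87
t = (x̄₁ - x̄₂) / SE = (58.59 - 55.28) / 3.6417 = 3.31 / 3.6417 = 0.909
p-value = 0.3671

Since p-value > α = 0.05, we fail to reject H₀.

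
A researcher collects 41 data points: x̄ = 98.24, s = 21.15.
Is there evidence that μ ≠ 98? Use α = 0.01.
One-sample t-test:
H₀: μ = 98
H₁: μ ≠ 98
df = n - 1 = 40
t = (x̄ - μ₀) / (s/√n) = (98.24 - 98) / (21.15/√41) = 0.073
p-value = 0.9424

Since p-value > α = 0.01, we fail to reject H₀.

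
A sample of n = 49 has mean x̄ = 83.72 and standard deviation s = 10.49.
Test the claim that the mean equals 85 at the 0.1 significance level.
One-sample t-test:
H₀: μ = 85
H₁: μ ≠ 85
df = n - 1 = 48
t = (x̄ - μ₀) / (s/√n) = (83.72 - 85) / (10.49/√49) = -0.854
p-value = 0.3973

Since p-value > α = 0.1, we fail to reject H₀.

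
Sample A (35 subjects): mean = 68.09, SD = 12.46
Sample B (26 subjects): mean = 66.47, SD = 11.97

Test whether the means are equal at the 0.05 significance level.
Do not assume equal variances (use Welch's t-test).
Welch's two-sample t-test:
H₀: μ₁ = μ₂
H₁: μ₁ ≠ μ₂
s₁²/n₁ = 12.46²/35 = 4.4358,  s₂²/n₂ = 11.97²/26 = 5.5108
SE = √(s₁²/n₁ + s₂²/n₂) = √(4.4358 + 5.5108) = 3.1538
df (Welch-Satterthwaite) = (s₁²/n₁ + s₂²/n₂)² / [(s₁²/n₁)²/(n₁-1) + (s₂²/n₂)²/(n₂-1)] ≈ 55.16
t = (x̄₁ - x̄₂) / SE = (68.09 - 66.47) / 3.1538 = 1.62 / 3.1538 = 0.514
p-value = 0.6095

Since p-value > α = 0.05, we fail to reject H₀.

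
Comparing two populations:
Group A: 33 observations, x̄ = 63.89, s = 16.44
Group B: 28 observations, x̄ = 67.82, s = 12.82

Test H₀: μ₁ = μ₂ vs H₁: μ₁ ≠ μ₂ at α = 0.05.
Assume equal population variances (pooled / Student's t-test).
Student's two-sample t-test (equal variances):
H₀: μ₁ = μ₂
H₁: μ₁ ≠ μ₂
df = n₁ + n₂ - 2 = 59
Pooled variance s_p² = [(n₁-1)s₁² + (n₂-1)s₂²] / (n₁ + n₂ - 2) = [(32)(16.44²) + (27)(12.82²)] / 59 = 221.8012
SE = √(s_p²(1/n₁ + 1/n₂)) = √(221.8012 × (1/33 + 1/28)) = 3.8266
t = (x̄₁ - x̄₂) / SE = (63.89 - 67.82) / 3.8266 = -3.93 / 3.8266 = -1.027
p-value = 0.3086

Since p-value > α = 0.05, we fail to reject H₀.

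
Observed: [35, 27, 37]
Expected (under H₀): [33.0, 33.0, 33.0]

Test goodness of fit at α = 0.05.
Chi-square goodness of fit test:
H₀: observed counts match expected distribution
H₁: observed counts differ from expected distribution
df = k - 1 = 2
χ² = Σ(O - E)²/E
   = (35 - 33.0)²/33.0 + (27 - 33.0)²/33.0 + (37 - 33.0)²/33.0
   = 0.121 + 1.091 + 0.485
   = 1.70
p-value = 0.4281

Since p-value > α = 0.05, we fail to reject H₀.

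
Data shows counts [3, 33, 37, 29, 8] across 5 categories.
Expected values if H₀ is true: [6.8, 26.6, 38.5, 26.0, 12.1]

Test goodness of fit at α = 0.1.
Chi-square goodness of fit test:
H₀: observed counts match expected distribution
H₁: observed counts differ from expected distribution
df = k - 1 = 4
χ² = Σ(O - E)²/E
   = (3 - 6.8)²/6.8 + (33 - 26.6)²/26.6 + (37 - 38.5)²/38.5 + (29 - 26.0)²/26.0 + (8 - 12.1)²/12.1
   = 2.124 + 1.540 + 0.058 + 0.346 + 1.389
   = 5.46
p-value = 0.2435

Since p-value > α = 0.1, we fail to reject H₀.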